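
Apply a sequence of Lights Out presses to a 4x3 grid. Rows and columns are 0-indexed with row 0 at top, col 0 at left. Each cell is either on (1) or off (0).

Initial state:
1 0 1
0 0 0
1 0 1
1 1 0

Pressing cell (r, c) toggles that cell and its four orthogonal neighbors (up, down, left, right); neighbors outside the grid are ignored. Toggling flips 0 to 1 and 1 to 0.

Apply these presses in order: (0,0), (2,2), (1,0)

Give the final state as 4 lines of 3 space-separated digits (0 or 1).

Answer: 1 1 1
0 1 1
0 1 0
1 1 1

Derivation:
After press 1 at (0,0):
0 1 1
1 0 0
1 0 1
1 1 0

After press 2 at (2,2):
0 1 1
1 0 1
1 1 0
1 1 1

After press 3 at (1,0):
1 1 1
0 1 1
0 1 0
1 1 1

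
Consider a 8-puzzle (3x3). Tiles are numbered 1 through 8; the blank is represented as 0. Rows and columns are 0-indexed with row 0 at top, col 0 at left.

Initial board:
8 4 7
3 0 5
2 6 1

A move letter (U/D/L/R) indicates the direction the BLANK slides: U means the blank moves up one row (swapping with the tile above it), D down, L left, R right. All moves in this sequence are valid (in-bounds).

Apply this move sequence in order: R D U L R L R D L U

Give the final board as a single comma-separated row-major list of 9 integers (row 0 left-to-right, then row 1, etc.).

After move 1 (R):
8 4 7
3 5 0
2 6 1

After move 2 (D):
8 4 7
3 5 1
2 6 0

After move 3 (U):
8 4 7
3 5 0
2 6 1

After move 4 (L):
8 4 7
3 0 5
2 6 1

After move 5 (R):
8 4 7
3 5 0
2 6 1

After move 6 (L):
8 4 7
3 0 5
2 6 1

After move 7 (R):
8 4 7
3 5 0
2 6 1

After move 8 (D):
8 4 7
3 5 1
2 6 0

After move 9 (L):
8 4 7
3 5 1
2 0 6

After move 10 (U):
8 4 7
3 0 1
2 5 6

Answer: 8, 4, 7, 3, 0, 1, 2, 5, 6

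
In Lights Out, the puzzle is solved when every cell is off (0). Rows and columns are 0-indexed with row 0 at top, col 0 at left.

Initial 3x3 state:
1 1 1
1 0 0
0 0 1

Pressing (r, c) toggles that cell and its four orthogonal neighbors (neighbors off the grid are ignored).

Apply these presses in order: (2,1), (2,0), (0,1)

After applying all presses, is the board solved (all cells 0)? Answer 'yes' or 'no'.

Answer: yes

Derivation:
After press 1 at (2,1):
1 1 1
1 1 0
1 1 0

After press 2 at (2,0):
1 1 1
0 1 0
0 0 0

After press 3 at (0,1):
0 0 0
0 0 0
0 0 0

Lights still on: 0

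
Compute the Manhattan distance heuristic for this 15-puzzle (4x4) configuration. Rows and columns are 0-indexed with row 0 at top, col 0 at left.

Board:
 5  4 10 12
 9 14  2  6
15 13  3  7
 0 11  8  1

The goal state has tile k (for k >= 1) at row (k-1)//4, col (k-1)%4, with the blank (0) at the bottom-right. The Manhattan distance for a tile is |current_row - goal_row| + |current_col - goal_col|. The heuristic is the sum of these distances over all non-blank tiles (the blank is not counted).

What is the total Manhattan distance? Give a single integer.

Answer: 35

Derivation:
Tile 5: (0,0)->(1,0) = 1
Tile 4: (0,1)->(0,3) = 2
Tile 10: (0,2)->(2,1) = 3
Tile 12: (0,3)->(2,3) = 2
Tile 9: (1,0)->(2,0) = 1
Tile 14: (1,1)->(3,1) = 2
Tile 2: (1,2)->(0,1) = 2
Tile 6: (1,3)->(1,1) = 2
Tile 15: (2,0)->(3,2) = 3
Tile 13: (2,1)->(3,0) = 2
Tile 3: (2,2)->(0,2) = 2
Tile 7: (2,3)->(1,2) = 2
Tile 11: (3,1)->(2,2) = 2
Tile 8: (3,2)->(1,3) = 3
Tile 1: (3,3)->(0,0) = 6
Sum: 1 + 2 + 3 + 2 + 1 + 2 + 2 + 2 + 3 + 2 + 2 + 2 + 2 + 3 + 6 = 35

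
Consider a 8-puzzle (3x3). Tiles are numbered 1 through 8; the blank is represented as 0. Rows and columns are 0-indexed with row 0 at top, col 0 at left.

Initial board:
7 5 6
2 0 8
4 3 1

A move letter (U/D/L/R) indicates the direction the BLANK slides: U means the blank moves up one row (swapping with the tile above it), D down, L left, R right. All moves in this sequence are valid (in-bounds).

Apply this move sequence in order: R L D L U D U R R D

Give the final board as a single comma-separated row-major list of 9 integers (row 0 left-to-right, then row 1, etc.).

Answer: 7, 5, 6, 3, 8, 1, 2, 4, 0

Derivation:
After move 1 (R):
7 5 6
2 8 0
4 3 1

After move 2 (L):
7 5 6
2 0 8
4 3 1

After move 3 (D):
7 5 6
2 3 8
4 0 1

After move 4 (L):
7 5 6
2 3 8
0 4 1

After move 5 (U):
7 5 6
0 3 8
2 4 1

After move 6 (D):
7 5 6
2 3 8
0 4 1

After move 7 (U):
7 5 6
0 3 8
2 4 1

After move 8 (R):
7 5 6
3 0 8
2 4 1

After move 9 (R):
7 5 6
3 8 0
2 4 1

After move 10 (D):
7 5 6
3 8 1
2 4 0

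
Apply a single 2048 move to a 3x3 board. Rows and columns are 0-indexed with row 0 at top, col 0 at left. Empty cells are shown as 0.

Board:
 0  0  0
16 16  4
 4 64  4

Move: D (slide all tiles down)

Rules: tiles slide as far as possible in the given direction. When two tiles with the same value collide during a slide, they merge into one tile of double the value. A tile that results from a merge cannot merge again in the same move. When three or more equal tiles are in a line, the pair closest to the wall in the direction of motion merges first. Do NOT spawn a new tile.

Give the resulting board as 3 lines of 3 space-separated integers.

Answer:  0  0  0
16 16  0
 4 64  8

Derivation:
Slide down:
col 0: [0, 16, 4] -> [0, 16, 4]
col 1: [0, 16, 64] -> [0, 16, 64]
col 2: [0, 4, 4] -> [0, 0, 8]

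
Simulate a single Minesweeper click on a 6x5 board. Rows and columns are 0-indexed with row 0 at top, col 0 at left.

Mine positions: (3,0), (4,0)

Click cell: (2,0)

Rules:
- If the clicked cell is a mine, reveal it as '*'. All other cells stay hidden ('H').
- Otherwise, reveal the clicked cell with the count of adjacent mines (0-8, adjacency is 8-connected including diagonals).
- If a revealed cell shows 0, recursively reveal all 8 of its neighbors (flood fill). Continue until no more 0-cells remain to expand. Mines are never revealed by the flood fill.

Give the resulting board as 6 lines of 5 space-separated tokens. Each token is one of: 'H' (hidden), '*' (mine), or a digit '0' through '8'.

H H H H H
H H H H H
1 H H H H
H H H H H
H H H H H
H H H H H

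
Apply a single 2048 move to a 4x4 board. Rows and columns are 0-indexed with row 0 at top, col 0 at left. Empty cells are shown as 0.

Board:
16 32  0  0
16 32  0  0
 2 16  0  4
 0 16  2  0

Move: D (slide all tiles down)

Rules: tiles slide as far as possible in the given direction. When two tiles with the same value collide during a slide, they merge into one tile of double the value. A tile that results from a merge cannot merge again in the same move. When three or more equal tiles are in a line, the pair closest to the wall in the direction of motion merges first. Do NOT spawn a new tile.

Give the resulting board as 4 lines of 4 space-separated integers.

Answer:  0  0  0  0
 0  0  0  0
32 64  0  0
 2 32  2  4

Derivation:
Slide down:
col 0: [16, 16, 2, 0] -> [0, 0, 32, 2]
col 1: [32, 32, 16, 16] -> [0, 0, 64, 32]
col 2: [0, 0, 0, 2] -> [0, 0, 0, 2]
col 3: [0, 0, 4, 0] -> [0, 0, 0, 4]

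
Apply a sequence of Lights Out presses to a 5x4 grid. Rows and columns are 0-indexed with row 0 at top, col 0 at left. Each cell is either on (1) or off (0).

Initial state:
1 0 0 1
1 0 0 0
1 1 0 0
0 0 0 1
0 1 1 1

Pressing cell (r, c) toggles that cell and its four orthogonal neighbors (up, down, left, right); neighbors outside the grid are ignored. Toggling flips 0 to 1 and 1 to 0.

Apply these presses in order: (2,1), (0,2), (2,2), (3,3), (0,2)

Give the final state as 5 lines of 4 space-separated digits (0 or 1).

Answer: 1 0 0 1
1 1 1 0
0 1 0 0
0 1 0 0
0 1 1 0

Derivation:
After press 1 at (2,1):
1 0 0 1
1 1 0 0
0 0 1 0
0 1 0 1
0 1 1 1

After press 2 at (0,2):
1 1 1 0
1 1 1 0
0 0 1 0
0 1 0 1
0 1 1 1

After press 3 at (2,2):
1 1 1 0
1 1 0 0
0 1 0 1
0 1 1 1
0 1 1 1

After press 4 at (3,3):
1 1 1 0
1 1 0 0
0 1 0 0
0 1 0 0
0 1 1 0

After press 5 at (0,2):
1 0 0 1
1 1 1 0
0 1 0 0
0 1 0 0
0 1 1 0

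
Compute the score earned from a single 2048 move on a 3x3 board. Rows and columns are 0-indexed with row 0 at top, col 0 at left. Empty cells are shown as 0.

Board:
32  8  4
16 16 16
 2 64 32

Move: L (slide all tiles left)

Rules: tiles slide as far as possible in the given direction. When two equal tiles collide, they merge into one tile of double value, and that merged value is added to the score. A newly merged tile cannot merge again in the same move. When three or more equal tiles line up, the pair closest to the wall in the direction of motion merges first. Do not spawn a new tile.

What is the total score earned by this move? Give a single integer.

Slide left:
row 0: [32, 8, 4] -> [32, 8, 4]  score +0 (running 0)
row 1: [16, 16, 16] -> [32, 16, 0]  score +32 (running 32)
row 2: [2, 64, 32] -> [2, 64, 32]  score +0 (running 32)
Board after move:
32  8  4
32 16  0
 2 64 32

Answer: 32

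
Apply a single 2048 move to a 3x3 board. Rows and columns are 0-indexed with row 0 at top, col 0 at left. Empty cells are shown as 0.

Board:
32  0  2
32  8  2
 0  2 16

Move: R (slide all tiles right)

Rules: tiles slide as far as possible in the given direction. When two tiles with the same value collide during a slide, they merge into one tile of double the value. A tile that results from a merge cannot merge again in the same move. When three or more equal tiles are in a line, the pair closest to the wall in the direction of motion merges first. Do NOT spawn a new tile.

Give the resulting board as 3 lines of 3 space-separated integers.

Slide right:
row 0: [32, 0, 2] -> [0, 32, 2]
row 1: [32, 8, 2] -> [32, 8, 2]
row 2: [0, 2, 16] -> [0, 2, 16]

Answer:  0 32  2
32  8  2
 0  2 16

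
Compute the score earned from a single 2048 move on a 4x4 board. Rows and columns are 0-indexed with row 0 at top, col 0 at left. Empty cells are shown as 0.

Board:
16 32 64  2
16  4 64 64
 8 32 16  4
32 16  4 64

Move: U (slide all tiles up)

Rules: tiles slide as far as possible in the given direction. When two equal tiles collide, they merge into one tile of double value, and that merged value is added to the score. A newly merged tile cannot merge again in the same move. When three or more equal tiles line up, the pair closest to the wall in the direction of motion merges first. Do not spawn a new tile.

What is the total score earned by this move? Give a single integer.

Slide up:
col 0: [16, 16, 8, 32] -> [32, 8, 32, 0]  score +32 (running 32)
col 1: [32, 4, 32, 16] -> [32, 4, 32, 16]  score +0 (running 32)
col 2: [64, 64, 16, 4] -> [128, 16, 4, 0]  score +128 (running 160)
col 3: [2, 64, 4, 64] -> [2, 64, 4, 64]  score +0 (running 160)
Board after move:
 32  32 128   2
  8   4  16  64
 32  32   4   4
  0  16   0  64

Answer: 160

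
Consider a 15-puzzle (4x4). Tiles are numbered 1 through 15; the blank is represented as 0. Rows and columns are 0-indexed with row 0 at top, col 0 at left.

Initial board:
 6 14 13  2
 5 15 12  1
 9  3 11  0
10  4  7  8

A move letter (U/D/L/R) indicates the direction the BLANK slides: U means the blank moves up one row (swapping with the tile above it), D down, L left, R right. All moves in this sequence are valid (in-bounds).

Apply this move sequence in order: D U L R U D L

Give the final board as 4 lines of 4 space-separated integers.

Answer:  6 14 13  2
 5 15 12  1
 9  3  0 11
10  4  7  8

Derivation:
After move 1 (D):
 6 14 13  2
 5 15 12  1
 9  3 11  8
10  4  7  0

After move 2 (U):
 6 14 13  2
 5 15 12  1
 9  3 11  0
10  4  7  8

After move 3 (L):
 6 14 13  2
 5 15 12  1
 9  3  0 11
10  4  7  8

After move 4 (R):
 6 14 13  2
 5 15 12  1
 9  3 11  0
10  4  7  8

After move 5 (U):
 6 14 13  2
 5 15 12  0
 9  3 11  1
10  4  7  8

After move 6 (D):
 6 14 13  2
 5 15 12  1
 9  3 11  0
10  4  7  8

After move 7 (L):
 6 14 13  2
 5 15 12  1
 9  3  0 11
10  4  7  8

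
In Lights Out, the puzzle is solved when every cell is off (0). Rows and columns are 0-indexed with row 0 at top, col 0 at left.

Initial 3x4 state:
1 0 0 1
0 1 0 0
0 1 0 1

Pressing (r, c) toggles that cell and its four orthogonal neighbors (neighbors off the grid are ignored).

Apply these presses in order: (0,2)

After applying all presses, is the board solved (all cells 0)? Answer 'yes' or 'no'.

After press 1 at (0,2):
1 1 1 0
0 1 1 0
0 1 0 1

Lights still on: 7

Answer: no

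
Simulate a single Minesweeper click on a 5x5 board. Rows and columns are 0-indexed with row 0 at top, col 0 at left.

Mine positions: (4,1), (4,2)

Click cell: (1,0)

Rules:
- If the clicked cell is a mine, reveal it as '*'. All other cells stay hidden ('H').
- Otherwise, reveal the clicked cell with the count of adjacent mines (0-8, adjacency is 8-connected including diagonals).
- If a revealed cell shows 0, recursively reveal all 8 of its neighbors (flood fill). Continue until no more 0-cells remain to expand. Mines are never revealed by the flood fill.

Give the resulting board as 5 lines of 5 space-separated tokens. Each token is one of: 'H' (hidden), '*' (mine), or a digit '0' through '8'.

0 0 0 0 0
0 0 0 0 0
0 0 0 0 0
1 2 2 1 0
H H H 1 0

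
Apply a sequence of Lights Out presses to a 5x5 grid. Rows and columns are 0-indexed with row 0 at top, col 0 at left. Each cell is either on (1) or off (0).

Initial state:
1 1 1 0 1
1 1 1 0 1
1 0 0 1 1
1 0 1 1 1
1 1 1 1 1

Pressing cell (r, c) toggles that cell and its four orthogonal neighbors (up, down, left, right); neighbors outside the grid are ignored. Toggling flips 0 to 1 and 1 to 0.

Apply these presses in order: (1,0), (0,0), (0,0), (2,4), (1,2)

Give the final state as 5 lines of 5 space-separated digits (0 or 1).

After press 1 at (1,0):
0 1 1 0 1
0 0 1 0 1
0 0 0 1 1
1 0 1 1 1
1 1 1 1 1

After press 2 at (0,0):
1 0 1 0 1
1 0 1 0 1
0 0 0 1 1
1 0 1 1 1
1 1 1 1 1

After press 3 at (0,0):
0 1 1 0 1
0 0 1 0 1
0 0 0 1 1
1 0 1 1 1
1 1 1 1 1

After press 4 at (2,4):
0 1 1 0 1
0 0 1 0 0
0 0 0 0 0
1 0 1 1 0
1 1 1 1 1

After press 5 at (1,2):
0 1 0 0 1
0 1 0 1 0
0 0 1 0 0
1 0 1 1 0
1 1 1 1 1

Answer: 0 1 0 0 1
0 1 0 1 0
0 0 1 0 0
1 0 1 1 0
1 1 1 1 1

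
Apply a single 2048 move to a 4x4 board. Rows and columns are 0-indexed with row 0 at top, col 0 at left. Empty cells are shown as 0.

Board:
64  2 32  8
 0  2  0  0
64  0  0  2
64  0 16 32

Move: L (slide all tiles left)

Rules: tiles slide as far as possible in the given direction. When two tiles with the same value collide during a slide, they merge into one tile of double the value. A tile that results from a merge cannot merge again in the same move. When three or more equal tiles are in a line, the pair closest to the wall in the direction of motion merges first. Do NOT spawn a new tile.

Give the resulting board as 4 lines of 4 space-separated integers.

Answer: 64  2 32  8
 2  0  0  0
64  2  0  0
64 16 32  0

Derivation:
Slide left:
row 0: [64, 2, 32, 8] -> [64, 2, 32, 8]
row 1: [0, 2, 0, 0] -> [2, 0, 0, 0]
row 2: [64, 0, 0, 2] -> [64, 2, 0, 0]
row 3: [64, 0, 16, 32] -> [64, 16, 32, 0]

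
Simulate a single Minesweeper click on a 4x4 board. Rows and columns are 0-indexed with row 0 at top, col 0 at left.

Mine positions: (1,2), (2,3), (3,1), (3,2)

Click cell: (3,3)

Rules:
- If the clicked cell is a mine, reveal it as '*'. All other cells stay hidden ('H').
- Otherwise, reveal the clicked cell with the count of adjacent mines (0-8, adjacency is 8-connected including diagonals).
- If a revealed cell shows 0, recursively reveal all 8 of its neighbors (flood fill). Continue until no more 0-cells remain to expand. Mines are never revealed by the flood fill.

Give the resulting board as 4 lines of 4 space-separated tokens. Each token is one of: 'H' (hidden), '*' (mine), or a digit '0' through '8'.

H H H H
H H H H
H H H H
H H H 2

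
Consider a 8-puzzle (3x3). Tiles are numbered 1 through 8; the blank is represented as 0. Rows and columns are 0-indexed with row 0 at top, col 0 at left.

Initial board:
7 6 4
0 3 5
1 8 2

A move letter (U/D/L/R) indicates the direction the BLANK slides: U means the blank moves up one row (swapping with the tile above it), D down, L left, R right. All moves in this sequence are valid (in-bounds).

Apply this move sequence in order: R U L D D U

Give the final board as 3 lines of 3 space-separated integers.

After move 1 (R):
7 6 4
3 0 5
1 8 2

After move 2 (U):
7 0 4
3 6 5
1 8 2

After move 3 (L):
0 7 4
3 6 5
1 8 2

After move 4 (D):
3 7 4
0 6 5
1 8 2

After move 5 (D):
3 7 4
1 6 5
0 8 2

After move 6 (U):
3 7 4
0 6 5
1 8 2

Answer: 3 7 4
0 6 5
1 8 2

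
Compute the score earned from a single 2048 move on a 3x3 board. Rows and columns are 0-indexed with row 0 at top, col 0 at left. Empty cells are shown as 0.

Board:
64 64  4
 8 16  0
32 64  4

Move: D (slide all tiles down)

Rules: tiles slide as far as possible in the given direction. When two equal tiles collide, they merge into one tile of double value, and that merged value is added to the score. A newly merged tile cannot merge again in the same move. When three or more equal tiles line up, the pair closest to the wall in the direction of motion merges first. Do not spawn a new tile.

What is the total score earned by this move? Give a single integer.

Answer: 8

Derivation:
Slide down:
col 0: [64, 8, 32] -> [64, 8, 32]  score +0 (running 0)
col 1: [64, 16, 64] -> [64, 16, 64]  score +0 (running 0)
col 2: [4, 0, 4] -> [0, 0, 8]  score +8 (running 8)
Board after move:
64 64  0
 8 16  0
32 64  8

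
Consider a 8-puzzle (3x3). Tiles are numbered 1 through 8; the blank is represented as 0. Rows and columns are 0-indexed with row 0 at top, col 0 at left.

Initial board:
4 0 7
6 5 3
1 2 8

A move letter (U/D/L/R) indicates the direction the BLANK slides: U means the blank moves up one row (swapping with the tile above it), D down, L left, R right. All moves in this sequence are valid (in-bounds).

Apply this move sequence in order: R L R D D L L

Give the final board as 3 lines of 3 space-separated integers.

After move 1 (R):
4 7 0
6 5 3
1 2 8

After move 2 (L):
4 0 7
6 5 3
1 2 8

After move 3 (R):
4 7 0
6 5 3
1 2 8

After move 4 (D):
4 7 3
6 5 0
1 2 8

After move 5 (D):
4 7 3
6 5 8
1 2 0

After move 6 (L):
4 7 3
6 5 8
1 0 2

After move 7 (L):
4 7 3
6 5 8
0 1 2

Answer: 4 7 3
6 5 8
0 1 2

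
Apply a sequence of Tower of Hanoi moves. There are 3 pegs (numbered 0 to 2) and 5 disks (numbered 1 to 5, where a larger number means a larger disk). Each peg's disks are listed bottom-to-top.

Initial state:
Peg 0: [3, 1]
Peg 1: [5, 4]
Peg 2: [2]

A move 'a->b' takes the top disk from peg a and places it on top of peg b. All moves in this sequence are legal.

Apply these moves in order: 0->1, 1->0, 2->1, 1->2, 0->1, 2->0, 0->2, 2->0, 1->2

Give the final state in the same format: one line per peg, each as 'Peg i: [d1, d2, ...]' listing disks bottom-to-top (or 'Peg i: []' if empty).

Answer: Peg 0: [3, 2]
Peg 1: [5, 4]
Peg 2: [1]

Derivation:
After move 1 (0->1):
Peg 0: [3]
Peg 1: [5, 4, 1]
Peg 2: [2]

After move 2 (1->0):
Peg 0: [3, 1]
Peg 1: [5, 4]
Peg 2: [2]

After move 3 (2->1):
Peg 0: [3, 1]
Peg 1: [5, 4, 2]
Peg 2: []

After move 4 (1->2):
Peg 0: [3, 1]
Peg 1: [5, 4]
Peg 2: [2]

After move 5 (0->1):
Peg 0: [3]
Peg 1: [5, 4, 1]
Peg 2: [2]

After move 6 (2->0):
Peg 0: [3, 2]
Peg 1: [5, 4, 1]
Peg 2: []

After move 7 (0->2):
Peg 0: [3]
Peg 1: [5, 4, 1]
Peg 2: [2]

After move 8 (2->0):
Peg 0: [3, 2]
Peg 1: [5, 4, 1]
Peg 2: []

After move 9 (1->2):
Peg 0: [3, 2]
Peg 1: [5, 4]
Peg 2: [1]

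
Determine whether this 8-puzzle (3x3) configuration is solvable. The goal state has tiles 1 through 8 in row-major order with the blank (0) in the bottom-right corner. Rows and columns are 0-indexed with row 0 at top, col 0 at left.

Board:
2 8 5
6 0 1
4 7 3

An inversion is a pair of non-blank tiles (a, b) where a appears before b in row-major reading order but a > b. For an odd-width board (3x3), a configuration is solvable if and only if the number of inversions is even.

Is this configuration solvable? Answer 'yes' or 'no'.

Inversions (pairs i<j in row-major order where tile[i] > tile[j] > 0): 15
15 is odd, so the puzzle is not solvable.

Answer: no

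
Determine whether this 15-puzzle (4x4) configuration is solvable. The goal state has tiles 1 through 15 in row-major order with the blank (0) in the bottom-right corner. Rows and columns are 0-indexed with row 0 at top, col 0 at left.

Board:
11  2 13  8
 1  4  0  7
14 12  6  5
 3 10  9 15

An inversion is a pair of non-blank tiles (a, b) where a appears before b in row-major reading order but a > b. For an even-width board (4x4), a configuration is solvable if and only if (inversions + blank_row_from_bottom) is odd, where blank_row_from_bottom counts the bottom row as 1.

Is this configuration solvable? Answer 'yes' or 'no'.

Answer: yes

Derivation:
Inversions: 46
Blank is in row 1 (0-indexed from top), which is row 3 counting from the bottom (bottom = 1).
46 + 3 = 49, which is odd, so the puzzle is solvable.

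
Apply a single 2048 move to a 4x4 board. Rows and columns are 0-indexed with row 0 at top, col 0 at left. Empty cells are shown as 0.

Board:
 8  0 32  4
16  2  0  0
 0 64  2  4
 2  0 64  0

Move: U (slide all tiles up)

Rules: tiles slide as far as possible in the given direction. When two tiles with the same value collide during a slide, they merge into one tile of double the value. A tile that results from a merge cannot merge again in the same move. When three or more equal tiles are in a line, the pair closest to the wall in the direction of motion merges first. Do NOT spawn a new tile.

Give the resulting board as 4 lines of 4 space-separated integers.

Slide up:
col 0: [8, 16, 0, 2] -> [8, 16, 2, 0]
col 1: [0, 2, 64, 0] -> [2, 64, 0, 0]
col 2: [32, 0, 2, 64] -> [32, 2, 64, 0]
col 3: [4, 0, 4, 0] -> [8, 0, 0, 0]

Answer:  8  2 32  8
16 64  2  0
 2  0 64  0
 0  0  0  0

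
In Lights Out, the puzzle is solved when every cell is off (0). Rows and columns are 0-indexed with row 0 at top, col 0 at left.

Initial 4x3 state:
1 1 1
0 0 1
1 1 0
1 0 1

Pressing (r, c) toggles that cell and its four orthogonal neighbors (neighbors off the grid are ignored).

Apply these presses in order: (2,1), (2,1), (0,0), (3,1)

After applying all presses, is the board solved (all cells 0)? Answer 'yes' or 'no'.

After press 1 at (2,1):
1 1 1
0 1 1
0 0 1
1 1 1

After press 2 at (2,1):
1 1 1
0 0 1
1 1 0
1 0 1

After press 3 at (0,0):
0 0 1
1 0 1
1 1 0
1 0 1

After press 4 at (3,1):
0 0 1
1 0 1
1 0 0
0 1 0

Lights still on: 5

Answer: no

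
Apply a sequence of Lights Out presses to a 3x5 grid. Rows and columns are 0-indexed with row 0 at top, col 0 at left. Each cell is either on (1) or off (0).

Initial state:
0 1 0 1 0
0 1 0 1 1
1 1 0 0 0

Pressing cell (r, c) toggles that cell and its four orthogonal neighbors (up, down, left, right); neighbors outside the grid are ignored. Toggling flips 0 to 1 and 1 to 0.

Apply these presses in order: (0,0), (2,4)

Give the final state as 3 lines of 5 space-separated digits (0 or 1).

After press 1 at (0,0):
1 0 0 1 0
1 1 0 1 1
1 1 0 0 0

After press 2 at (2,4):
1 0 0 1 0
1 1 0 1 0
1 1 0 1 1

Answer: 1 0 0 1 0
1 1 0 1 0
1 1 0 1 1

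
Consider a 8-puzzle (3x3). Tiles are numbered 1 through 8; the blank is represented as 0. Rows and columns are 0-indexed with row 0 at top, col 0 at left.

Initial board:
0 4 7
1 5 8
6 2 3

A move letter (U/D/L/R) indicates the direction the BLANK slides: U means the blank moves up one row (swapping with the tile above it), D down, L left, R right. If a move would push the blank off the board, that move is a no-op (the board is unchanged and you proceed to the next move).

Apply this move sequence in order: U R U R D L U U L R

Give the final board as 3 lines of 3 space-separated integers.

Answer: 4 0 8
1 7 5
6 2 3

Derivation:
After move 1 (U):
0 4 7
1 5 8
6 2 3

After move 2 (R):
4 0 7
1 5 8
6 2 3

After move 3 (U):
4 0 7
1 5 8
6 2 3

After move 4 (R):
4 7 0
1 5 8
6 2 3

After move 5 (D):
4 7 8
1 5 0
6 2 3

After move 6 (L):
4 7 8
1 0 5
6 2 3

After move 7 (U):
4 0 8
1 7 5
6 2 3

After move 8 (U):
4 0 8
1 7 5
6 2 3

After move 9 (L):
0 4 8
1 7 5
6 2 3

After move 10 (R):
4 0 8
1 7 5
6 2 3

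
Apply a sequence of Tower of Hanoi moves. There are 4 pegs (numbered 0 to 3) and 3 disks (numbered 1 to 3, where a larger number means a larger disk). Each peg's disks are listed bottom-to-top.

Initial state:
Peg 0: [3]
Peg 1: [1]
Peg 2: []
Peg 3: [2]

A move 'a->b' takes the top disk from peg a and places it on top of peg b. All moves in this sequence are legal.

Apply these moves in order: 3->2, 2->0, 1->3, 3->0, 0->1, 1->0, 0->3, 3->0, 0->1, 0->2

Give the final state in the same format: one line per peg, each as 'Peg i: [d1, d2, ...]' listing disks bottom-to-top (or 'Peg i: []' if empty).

Answer: Peg 0: [3]
Peg 1: [1]
Peg 2: [2]
Peg 3: []

Derivation:
After move 1 (3->2):
Peg 0: [3]
Peg 1: [1]
Peg 2: [2]
Peg 3: []

After move 2 (2->0):
Peg 0: [3, 2]
Peg 1: [1]
Peg 2: []
Peg 3: []

After move 3 (1->3):
Peg 0: [3, 2]
Peg 1: []
Peg 2: []
Peg 3: [1]

After move 4 (3->0):
Peg 0: [3, 2, 1]
Peg 1: []
Peg 2: []
Peg 3: []

After move 5 (0->1):
Peg 0: [3, 2]
Peg 1: [1]
Peg 2: []
Peg 3: []

After move 6 (1->0):
Peg 0: [3, 2, 1]
Peg 1: []
Peg 2: []
Peg 3: []

After move 7 (0->3):
Peg 0: [3, 2]
Peg 1: []
Peg 2: []
Peg 3: [1]

After move 8 (3->0):
Peg 0: [3, 2, 1]
Peg 1: []
Peg 2: []
Peg 3: []

After move 9 (0->1):
Peg 0: [3, 2]
Peg 1: [1]
Peg 2: []
Peg 3: []

After move 10 (0->2):
Peg 0: [3]
Peg 1: [1]
Peg 2: [2]
Peg 3: []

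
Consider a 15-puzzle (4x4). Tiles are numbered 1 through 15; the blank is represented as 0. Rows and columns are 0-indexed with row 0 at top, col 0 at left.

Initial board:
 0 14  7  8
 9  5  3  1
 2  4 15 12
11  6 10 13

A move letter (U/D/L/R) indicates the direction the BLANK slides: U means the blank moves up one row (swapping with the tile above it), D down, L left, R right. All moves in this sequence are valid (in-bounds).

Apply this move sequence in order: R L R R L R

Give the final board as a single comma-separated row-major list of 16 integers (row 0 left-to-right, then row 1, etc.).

Answer: 14, 7, 0, 8, 9, 5, 3, 1, 2, 4, 15, 12, 11, 6, 10, 13

Derivation:
After move 1 (R):
14  0  7  8
 9  5  3  1
 2  4 15 12
11  6 10 13

After move 2 (L):
 0 14  7  8
 9  5  3  1
 2  4 15 12
11  6 10 13

After move 3 (R):
14  0  7  8
 9  5  3  1
 2  4 15 12
11  6 10 13

After move 4 (R):
14  7  0  8
 9  5  3  1
 2  4 15 12
11  6 10 13

After move 5 (L):
14  0  7  8
 9  5  3  1
 2  4 15 12
11  6 10 13

After move 6 (R):
14  7  0  8
 9  5  3  1
 2  4 15 12
11  6 10 13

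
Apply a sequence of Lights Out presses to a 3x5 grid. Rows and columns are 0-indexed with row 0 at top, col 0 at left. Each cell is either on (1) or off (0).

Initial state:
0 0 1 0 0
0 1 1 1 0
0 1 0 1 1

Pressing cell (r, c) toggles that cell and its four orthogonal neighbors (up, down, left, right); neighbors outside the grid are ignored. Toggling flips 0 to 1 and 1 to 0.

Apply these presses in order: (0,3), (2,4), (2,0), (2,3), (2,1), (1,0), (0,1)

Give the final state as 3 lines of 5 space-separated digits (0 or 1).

After press 1 at (0,3):
0 0 0 1 1
0 1 1 0 0
0 1 0 1 1

After press 2 at (2,4):
0 0 0 1 1
0 1 1 0 1
0 1 0 0 0

After press 3 at (2,0):
0 0 0 1 1
1 1 1 0 1
1 0 0 0 0

After press 4 at (2,3):
0 0 0 1 1
1 1 1 1 1
1 0 1 1 1

After press 5 at (2,1):
0 0 0 1 1
1 0 1 1 1
0 1 0 1 1

After press 6 at (1,0):
1 0 0 1 1
0 1 1 1 1
1 1 0 1 1

After press 7 at (0,1):
0 1 1 1 1
0 0 1 1 1
1 1 0 1 1

Answer: 0 1 1 1 1
0 0 1 1 1
1 1 0 1 1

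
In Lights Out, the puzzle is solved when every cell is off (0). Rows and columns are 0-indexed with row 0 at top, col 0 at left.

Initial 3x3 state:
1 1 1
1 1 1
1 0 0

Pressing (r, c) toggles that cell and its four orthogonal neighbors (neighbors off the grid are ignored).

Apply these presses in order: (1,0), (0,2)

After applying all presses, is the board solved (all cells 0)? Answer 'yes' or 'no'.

Answer: yes

Derivation:
After press 1 at (1,0):
0 1 1
0 0 1
0 0 0

After press 2 at (0,2):
0 0 0
0 0 0
0 0 0

Lights still on: 0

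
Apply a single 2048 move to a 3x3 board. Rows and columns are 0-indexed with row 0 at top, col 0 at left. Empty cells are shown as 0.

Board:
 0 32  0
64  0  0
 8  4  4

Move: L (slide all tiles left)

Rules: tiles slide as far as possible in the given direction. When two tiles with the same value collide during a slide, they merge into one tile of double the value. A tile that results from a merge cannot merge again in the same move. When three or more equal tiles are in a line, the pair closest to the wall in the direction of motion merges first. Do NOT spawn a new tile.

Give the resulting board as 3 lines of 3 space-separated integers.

Slide left:
row 0: [0, 32, 0] -> [32, 0, 0]
row 1: [64, 0, 0] -> [64, 0, 0]
row 2: [8, 4, 4] -> [8, 8, 0]

Answer: 32  0  0
64  0  0
 8  8  0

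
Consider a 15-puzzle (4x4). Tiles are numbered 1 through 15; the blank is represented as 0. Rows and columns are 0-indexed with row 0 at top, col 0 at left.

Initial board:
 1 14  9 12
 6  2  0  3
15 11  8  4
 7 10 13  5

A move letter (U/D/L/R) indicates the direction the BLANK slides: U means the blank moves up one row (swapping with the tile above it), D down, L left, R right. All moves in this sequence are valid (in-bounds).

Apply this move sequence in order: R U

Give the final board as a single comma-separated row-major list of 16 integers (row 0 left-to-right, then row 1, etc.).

Answer: 1, 14, 9, 0, 6, 2, 3, 12, 15, 11, 8, 4, 7, 10, 13, 5

Derivation:
After move 1 (R):
 1 14  9 12
 6  2  3  0
15 11  8  4
 7 10 13  5

After move 2 (U):
 1 14  9  0
 6  2  3 12
15 11  8  4
 7 10 13  5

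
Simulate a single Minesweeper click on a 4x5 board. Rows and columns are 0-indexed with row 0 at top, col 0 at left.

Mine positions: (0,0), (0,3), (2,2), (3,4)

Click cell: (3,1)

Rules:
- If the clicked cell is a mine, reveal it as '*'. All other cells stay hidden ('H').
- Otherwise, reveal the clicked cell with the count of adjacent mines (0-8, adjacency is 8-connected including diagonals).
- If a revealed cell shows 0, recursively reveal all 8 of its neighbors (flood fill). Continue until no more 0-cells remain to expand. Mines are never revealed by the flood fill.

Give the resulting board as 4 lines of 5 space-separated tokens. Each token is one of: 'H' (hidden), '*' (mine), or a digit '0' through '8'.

H H H H H
H H H H H
H H H H H
H 1 H H H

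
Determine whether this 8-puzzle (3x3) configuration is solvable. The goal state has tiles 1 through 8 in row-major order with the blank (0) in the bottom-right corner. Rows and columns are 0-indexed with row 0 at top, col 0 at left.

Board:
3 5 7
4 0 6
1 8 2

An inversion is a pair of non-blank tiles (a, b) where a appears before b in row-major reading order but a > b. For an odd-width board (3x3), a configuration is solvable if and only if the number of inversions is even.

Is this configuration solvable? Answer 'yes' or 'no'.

Answer: yes

Derivation:
Inversions (pairs i<j in row-major order where tile[i] > tile[j] > 0): 14
14 is even, so the puzzle is solvable.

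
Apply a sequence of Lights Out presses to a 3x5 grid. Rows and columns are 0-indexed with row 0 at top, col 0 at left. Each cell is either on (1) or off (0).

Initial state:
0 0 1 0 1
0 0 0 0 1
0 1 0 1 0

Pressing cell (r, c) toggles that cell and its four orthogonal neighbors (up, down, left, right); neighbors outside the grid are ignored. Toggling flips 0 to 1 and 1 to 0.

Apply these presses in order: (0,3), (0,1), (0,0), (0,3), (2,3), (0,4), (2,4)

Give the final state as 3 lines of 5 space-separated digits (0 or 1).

After press 1 at (0,3):
0 0 0 1 0
0 0 0 1 1
0 1 0 1 0

After press 2 at (0,1):
1 1 1 1 0
0 1 0 1 1
0 1 0 1 0

After press 3 at (0,0):
0 0 1 1 0
1 1 0 1 1
0 1 0 1 0

After press 4 at (0,3):
0 0 0 0 1
1 1 0 0 1
0 1 0 1 0

After press 5 at (2,3):
0 0 0 0 1
1 1 0 1 1
0 1 1 0 1

After press 6 at (0,4):
0 0 0 1 0
1 1 0 1 0
0 1 1 0 1

After press 7 at (2,4):
0 0 0 1 0
1 1 0 1 1
0 1 1 1 0

Answer: 0 0 0 1 0
1 1 0 1 1
0 1 1 1 0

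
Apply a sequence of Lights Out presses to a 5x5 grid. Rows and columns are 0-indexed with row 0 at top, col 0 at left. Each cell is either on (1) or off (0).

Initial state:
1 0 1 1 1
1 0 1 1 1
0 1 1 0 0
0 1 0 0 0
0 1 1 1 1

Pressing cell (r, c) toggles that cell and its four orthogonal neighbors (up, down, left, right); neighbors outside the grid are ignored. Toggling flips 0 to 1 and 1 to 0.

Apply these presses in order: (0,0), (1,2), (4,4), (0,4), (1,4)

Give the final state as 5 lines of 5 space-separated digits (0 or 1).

After press 1 at (0,0):
0 1 1 1 1
0 0 1 1 1
0 1 1 0 0
0 1 0 0 0
0 1 1 1 1

After press 2 at (1,2):
0 1 0 1 1
0 1 0 0 1
0 1 0 0 0
0 1 0 0 0
0 1 1 1 1

After press 3 at (4,4):
0 1 0 1 1
0 1 0 0 1
0 1 0 0 0
0 1 0 0 1
0 1 1 0 0

After press 4 at (0,4):
0 1 0 0 0
0 1 0 0 0
0 1 0 0 0
0 1 0 0 1
0 1 1 0 0

After press 5 at (1,4):
0 1 0 0 1
0 1 0 1 1
0 1 0 0 1
0 1 0 0 1
0 1 1 0 0

Answer: 0 1 0 0 1
0 1 0 1 1
0 1 0 0 1
0 1 0 0 1
0 1 1 0 0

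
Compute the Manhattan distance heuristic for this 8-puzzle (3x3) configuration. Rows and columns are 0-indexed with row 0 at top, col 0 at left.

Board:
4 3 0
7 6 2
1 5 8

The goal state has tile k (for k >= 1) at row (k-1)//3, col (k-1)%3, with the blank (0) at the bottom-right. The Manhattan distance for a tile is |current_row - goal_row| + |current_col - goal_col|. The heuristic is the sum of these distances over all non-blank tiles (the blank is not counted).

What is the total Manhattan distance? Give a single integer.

Answer: 10

Derivation:
Tile 4: (0,0)->(1,0) = 1
Tile 3: (0,1)->(0,2) = 1
Tile 7: (1,0)->(2,0) = 1
Tile 6: (1,1)->(1,2) = 1
Tile 2: (1,2)->(0,1) = 2
Tile 1: (2,0)->(0,0) = 2
Tile 5: (2,1)->(1,1) = 1
Tile 8: (2,2)->(2,1) = 1
Sum: 1 + 1 + 1 + 1 + 2 + 2 + 1 + 1 = 10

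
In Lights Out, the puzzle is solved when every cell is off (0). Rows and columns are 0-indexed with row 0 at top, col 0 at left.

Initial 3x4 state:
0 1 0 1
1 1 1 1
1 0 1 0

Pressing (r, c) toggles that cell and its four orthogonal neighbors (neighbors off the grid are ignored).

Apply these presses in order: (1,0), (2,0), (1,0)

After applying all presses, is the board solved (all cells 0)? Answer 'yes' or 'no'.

After press 1 at (1,0):
1 1 0 1
0 0 1 1
0 0 1 0

After press 2 at (2,0):
1 1 0 1
1 0 1 1
1 1 1 0

After press 3 at (1,0):
0 1 0 1
0 1 1 1
0 1 1 0

Lights still on: 7

Answer: no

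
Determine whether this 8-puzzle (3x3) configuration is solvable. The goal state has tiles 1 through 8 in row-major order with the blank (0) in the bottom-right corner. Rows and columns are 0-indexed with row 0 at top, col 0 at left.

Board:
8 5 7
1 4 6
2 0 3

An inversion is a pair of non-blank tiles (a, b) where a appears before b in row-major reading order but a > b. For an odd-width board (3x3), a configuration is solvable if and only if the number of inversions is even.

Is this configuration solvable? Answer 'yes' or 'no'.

Inversions (pairs i<j in row-major order where tile[i] > tile[j] > 0): 20
20 is even, so the puzzle is solvable.

Answer: yes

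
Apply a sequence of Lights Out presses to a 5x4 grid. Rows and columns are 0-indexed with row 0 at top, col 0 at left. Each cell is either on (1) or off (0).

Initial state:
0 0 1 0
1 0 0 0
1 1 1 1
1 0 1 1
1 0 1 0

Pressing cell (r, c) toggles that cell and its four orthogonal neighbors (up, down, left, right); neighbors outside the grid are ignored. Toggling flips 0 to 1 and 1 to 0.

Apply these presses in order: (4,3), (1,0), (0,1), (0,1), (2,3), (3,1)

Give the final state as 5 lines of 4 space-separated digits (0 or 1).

After press 1 at (4,3):
0 0 1 0
1 0 0 0
1 1 1 1
1 0 1 0
1 0 0 1

After press 2 at (1,0):
1 0 1 0
0 1 0 0
0 1 1 1
1 0 1 0
1 0 0 1

After press 3 at (0,1):
0 1 0 0
0 0 0 0
0 1 1 1
1 0 1 0
1 0 0 1

After press 4 at (0,1):
1 0 1 0
0 1 0 0
0 1 1 1
1 0 1 0
1 0 0 1

After press 5 at (2,3):
1 0 1 0
0 1 0 1
0 1 0 0
1 0 1 1
1 0 0 1

After press 6 at (3,1):
1 0 1 0
0 1 0 1
0 0 0 0
0 1 0 1
1 1 0 1

Answer: 1 0 1 0
0 1 0 1
0 0 0 0
0 1 0 1
1 1 0 1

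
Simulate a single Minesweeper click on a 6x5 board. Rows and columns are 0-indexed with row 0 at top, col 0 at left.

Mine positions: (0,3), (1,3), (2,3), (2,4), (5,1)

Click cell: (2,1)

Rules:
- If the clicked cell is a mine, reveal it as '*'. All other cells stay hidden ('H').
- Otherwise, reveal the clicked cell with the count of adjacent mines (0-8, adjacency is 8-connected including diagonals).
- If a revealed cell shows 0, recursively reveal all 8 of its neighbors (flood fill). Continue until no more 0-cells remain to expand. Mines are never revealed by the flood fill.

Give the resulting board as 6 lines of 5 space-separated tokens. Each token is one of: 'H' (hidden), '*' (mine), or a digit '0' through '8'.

0 0 2 H H
0 0 3 H H
0 0 2 H H
0 0 1 H H
1 1 1 H H
H H H H H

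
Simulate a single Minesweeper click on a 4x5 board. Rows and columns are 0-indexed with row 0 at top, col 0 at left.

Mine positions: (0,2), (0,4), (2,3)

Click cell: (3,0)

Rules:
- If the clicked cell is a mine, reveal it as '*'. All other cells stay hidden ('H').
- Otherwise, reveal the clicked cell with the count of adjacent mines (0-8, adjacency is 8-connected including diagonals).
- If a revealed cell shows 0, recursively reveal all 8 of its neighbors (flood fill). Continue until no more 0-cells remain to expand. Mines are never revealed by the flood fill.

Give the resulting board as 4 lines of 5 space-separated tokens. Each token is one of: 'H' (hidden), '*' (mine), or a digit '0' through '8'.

0 1 H H H
0 1 2 H H
0 0 1 H H
0 0 1 H H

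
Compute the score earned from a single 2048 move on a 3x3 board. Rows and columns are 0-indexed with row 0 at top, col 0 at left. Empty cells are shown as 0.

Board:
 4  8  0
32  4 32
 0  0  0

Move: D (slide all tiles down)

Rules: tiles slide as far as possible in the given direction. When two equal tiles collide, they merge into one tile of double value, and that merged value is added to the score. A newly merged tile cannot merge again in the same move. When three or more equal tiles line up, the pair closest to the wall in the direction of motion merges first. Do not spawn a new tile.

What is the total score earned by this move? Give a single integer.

Slide down:
col 0: [4, 32, 0] -> [0, 4, 32]  score +0 (running 0)
col 1: [8, 4, 0] -> [0, 8, 4]  score +0 (running 0)
col 2: [0, 32, 0] -> [0, 0, 32]  score +0 (running 0)
Board after move:
 0  0  0
 4  8  0
32  4 32

Answer: 0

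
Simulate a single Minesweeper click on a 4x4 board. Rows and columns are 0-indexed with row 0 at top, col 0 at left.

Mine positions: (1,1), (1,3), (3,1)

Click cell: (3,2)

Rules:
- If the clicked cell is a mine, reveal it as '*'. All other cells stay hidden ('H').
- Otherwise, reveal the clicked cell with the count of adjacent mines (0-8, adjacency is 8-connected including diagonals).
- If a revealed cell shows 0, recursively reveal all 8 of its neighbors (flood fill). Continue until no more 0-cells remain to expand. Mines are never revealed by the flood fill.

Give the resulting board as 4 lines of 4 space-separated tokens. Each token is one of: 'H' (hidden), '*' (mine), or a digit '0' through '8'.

H H H H
H H H H
H H H H
H H 1 H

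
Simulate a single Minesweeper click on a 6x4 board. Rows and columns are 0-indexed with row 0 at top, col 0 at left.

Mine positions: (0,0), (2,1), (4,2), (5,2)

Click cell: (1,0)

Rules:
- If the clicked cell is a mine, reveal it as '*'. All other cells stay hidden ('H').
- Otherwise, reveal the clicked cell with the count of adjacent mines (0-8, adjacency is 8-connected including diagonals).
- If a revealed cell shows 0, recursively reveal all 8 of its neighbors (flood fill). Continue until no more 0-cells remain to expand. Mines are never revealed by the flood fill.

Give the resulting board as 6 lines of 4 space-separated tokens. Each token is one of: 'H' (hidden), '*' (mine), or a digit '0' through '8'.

H H H H
2 H H H
H H H H
H H H H
H H H H
H H H H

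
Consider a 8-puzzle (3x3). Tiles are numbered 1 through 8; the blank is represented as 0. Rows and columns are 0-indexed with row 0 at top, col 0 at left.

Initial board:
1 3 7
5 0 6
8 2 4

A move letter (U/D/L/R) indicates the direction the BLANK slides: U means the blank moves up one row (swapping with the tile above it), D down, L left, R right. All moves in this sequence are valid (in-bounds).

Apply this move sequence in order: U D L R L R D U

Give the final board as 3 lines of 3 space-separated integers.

Answer: 1 3 7
5 0 6
8 2 4

Derivation:
After move 1 (U):
1 0 7
5 3 6
8 2 4

After move 2 (D):
1 3 7
5 0 6
8 2 4

After move 3 (L):
1 3 7
0 5 6
8 2 4

After move 4 (R):
1 3 7
5 0 6
8 2 4

After move 5 (L):
1 3 7
0 5 6
8 2 4

After move 6 (R):
1 3 7
5 0 6
8 2 4

After move 7 (D):
1 3 7
5 2 6
8 0 4

After move 8 (U):
1 3 7
5 0 6
8 2 4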